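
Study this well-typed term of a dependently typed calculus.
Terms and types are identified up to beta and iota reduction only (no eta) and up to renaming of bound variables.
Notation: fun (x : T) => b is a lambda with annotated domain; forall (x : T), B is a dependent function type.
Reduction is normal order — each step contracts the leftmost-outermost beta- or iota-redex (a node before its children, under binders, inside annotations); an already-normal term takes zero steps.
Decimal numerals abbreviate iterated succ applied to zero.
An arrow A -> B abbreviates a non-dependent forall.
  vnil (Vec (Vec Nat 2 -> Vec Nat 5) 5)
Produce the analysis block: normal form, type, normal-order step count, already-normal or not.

resulting normal form:
  vnil (Vec (Vec Nat 2 -> Vec Nat 5) 5)
the term's type:
  Vec (Vec (Vec Nat 2 -> Vec Nat 5) 5) 0
reduction steps (normal order): 0
already normal: yes


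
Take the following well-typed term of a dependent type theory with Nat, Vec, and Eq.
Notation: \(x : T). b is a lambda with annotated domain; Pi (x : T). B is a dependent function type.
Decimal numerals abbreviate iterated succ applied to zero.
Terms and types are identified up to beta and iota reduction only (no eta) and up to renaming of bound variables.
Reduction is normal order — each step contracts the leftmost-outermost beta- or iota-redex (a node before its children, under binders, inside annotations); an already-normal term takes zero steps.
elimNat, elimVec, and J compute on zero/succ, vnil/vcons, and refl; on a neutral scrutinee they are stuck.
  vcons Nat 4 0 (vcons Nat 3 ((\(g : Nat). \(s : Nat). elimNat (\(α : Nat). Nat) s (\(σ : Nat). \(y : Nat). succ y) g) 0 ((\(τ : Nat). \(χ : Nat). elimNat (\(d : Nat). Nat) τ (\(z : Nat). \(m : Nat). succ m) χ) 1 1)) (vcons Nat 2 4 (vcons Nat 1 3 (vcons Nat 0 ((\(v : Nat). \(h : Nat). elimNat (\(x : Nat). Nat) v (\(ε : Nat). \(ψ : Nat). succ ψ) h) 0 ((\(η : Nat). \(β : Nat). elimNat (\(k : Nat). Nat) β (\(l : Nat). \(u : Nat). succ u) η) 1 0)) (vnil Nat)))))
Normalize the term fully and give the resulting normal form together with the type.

normal form:
  vcons Nat 4 0 (vcons Nat 3 2 (vcons Nat 2 4 (vcons Nat 1 3 (vcons Nat 0 1 (vnil Nat)))))
type:
  Vec Nat 5
observation: the leftmost-outermost redex is a beta-redex, and normalization takes 21 steps.


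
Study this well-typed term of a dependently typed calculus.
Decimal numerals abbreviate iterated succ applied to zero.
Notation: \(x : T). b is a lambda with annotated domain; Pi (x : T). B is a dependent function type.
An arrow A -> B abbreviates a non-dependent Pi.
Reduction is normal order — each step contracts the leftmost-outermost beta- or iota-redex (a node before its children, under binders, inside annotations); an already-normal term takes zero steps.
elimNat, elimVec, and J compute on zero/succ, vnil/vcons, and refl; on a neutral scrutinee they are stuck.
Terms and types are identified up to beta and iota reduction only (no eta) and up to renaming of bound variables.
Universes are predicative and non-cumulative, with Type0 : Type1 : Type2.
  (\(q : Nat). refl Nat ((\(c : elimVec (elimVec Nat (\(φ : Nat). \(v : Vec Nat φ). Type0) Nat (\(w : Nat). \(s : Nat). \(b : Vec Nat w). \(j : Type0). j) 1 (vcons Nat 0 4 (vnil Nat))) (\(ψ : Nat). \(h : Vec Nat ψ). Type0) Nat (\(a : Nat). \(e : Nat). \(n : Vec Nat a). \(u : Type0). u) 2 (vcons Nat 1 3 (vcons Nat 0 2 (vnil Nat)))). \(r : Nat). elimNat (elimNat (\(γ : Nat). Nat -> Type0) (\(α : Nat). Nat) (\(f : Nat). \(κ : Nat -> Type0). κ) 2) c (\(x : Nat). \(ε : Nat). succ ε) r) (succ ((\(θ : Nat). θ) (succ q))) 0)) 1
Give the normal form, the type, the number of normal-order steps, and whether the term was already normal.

reduced normal form:
  refl Nat 3
type:
  Eq Nat 3 3
steps to reach normal form (normal order): 5
started in normal form: no
first redex: a beta-redex


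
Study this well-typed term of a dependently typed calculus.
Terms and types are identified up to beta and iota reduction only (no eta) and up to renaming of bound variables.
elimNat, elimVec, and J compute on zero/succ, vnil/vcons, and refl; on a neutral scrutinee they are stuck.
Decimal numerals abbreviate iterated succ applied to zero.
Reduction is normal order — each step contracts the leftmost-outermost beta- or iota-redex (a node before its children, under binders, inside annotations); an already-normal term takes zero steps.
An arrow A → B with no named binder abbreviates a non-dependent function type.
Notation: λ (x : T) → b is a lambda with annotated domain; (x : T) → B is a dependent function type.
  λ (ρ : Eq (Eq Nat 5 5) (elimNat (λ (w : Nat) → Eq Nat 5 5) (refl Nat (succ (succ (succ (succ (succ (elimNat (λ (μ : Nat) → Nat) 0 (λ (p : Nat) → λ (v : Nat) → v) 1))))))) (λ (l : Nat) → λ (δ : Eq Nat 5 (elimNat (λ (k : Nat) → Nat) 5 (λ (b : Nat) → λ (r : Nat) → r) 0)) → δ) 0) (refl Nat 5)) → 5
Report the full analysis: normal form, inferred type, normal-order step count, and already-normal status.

resulting normal form:
  λ (ρ : Eq (Eq Nat 5 5) (refl Nat 5) (refl Nat 5)) → 5
inferred type:
  Eq (Eq Nat 5 5) (refl Nat 5) (refl Nat 5) → Nat
steps to reach normal form (normal order): 5
term was already normal: no
first contracted redex: an elimNat iota-redex


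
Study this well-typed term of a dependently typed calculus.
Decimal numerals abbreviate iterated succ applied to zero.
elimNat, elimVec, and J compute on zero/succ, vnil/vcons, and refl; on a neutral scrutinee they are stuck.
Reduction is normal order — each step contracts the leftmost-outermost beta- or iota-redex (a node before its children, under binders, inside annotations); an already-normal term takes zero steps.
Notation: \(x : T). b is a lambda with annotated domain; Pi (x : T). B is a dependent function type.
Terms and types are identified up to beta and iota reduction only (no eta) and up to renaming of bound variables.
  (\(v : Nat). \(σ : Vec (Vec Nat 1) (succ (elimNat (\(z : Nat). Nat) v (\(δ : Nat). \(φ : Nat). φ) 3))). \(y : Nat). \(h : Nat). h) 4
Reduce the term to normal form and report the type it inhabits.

resulting normal form:
  \(v : Vec (Vec Nat 1) 5). \(σ : Nat). \(z : Nat). z
inferred type:
  Pi (v : Vec (Vec Nat 1) 5). Pi (σ : Nat). Pi (z : Nat). Nat
observation: the first redex contracted is a beta-redex; the normal form is reached in 11 normal-order steps.


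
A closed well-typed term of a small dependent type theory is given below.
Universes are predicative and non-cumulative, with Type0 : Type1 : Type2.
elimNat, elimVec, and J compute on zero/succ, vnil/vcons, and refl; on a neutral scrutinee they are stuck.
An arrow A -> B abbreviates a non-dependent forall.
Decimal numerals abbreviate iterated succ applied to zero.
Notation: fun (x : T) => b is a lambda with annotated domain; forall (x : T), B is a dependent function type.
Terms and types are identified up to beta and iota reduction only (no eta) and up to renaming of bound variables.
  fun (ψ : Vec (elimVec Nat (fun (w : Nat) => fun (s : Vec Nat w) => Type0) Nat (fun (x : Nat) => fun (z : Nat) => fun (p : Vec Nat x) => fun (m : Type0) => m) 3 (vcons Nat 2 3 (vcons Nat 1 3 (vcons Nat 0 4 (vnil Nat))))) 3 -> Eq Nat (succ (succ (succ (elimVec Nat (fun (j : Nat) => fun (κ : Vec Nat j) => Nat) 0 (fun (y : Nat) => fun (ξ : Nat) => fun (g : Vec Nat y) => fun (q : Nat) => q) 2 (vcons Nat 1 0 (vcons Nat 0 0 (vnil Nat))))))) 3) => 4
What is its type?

inferred type:
  (Vec Nat 3 -> Eq Nat 3 3) -> Nat


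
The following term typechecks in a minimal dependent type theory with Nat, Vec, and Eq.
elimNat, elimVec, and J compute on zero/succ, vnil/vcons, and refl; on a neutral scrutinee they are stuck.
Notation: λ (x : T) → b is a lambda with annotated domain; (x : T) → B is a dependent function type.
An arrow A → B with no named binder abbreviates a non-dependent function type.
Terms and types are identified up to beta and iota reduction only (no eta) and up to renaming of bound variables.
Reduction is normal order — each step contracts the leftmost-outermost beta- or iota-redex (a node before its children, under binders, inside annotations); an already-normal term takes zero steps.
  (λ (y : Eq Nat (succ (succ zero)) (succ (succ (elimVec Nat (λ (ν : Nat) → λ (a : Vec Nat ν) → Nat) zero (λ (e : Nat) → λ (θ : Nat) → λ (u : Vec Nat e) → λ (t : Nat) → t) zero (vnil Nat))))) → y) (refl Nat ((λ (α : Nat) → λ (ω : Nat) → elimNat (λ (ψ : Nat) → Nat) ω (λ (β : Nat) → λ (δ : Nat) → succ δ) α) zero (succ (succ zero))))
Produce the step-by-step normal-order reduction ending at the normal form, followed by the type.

normal-order reduction:
  (λ (y : Eq Nat (succ (succ zero)) (succ (succ (elimVec Nat (λ (ν : Nat) → λ (a : Vec Nat ν) → Nat) zero (λ (e : Nat) → λ (θ : Nat) → λ (u : Vec Nat e) → λ (t : Nat) → t) zero (vnil Nat))))) → y) (refl Nat ((λ (α : Nat) → λ (ω : Nat) → elimNat (λ (ψ : Nat) → Nat) ω (λ (β : Nat) → λ (δ : Nat) → succ δ) α) zero (succ (succ zero))))
  ~> refl Nat ((λ (y : Nat) → λ (ν : Nat) → elimNat (λ (a : Nat) → Nat) ν (λ (e : Nat) → λ (θ : Nat) → succ θ) y) zero (succ (succ zero)))
  ~> refl Nat ((λ (y : Nat) → elimNat (λ (ν : Nat) → Nat) y (λ (a : Nat) → λ (e : Nat) → succ e) zero) (succ (succ zero)))
  ~> refl Nat (elimNat (λ (y : Nat) → Nat) (succ (succ zero)) (λ (ν : Nat) → λ (a : Nat) → succ a) zero)
  ~> refl Nat (succ (succ zero))
inferred type:
  Eq Nat (succ (succ zero)) (succ (succ zero))


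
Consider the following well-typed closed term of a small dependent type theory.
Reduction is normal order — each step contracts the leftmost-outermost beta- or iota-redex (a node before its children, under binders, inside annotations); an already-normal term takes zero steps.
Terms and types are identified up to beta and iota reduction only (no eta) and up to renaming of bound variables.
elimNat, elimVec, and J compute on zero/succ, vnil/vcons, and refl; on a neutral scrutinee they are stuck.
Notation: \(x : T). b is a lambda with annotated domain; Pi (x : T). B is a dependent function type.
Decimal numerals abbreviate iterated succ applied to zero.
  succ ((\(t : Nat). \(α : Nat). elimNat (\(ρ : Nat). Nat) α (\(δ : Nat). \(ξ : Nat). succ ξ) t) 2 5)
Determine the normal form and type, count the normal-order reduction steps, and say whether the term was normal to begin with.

normal form:
  8
the term's type:
  Nat
normal-order step count: 9
term was already normal: no
first redex: a beta-redex


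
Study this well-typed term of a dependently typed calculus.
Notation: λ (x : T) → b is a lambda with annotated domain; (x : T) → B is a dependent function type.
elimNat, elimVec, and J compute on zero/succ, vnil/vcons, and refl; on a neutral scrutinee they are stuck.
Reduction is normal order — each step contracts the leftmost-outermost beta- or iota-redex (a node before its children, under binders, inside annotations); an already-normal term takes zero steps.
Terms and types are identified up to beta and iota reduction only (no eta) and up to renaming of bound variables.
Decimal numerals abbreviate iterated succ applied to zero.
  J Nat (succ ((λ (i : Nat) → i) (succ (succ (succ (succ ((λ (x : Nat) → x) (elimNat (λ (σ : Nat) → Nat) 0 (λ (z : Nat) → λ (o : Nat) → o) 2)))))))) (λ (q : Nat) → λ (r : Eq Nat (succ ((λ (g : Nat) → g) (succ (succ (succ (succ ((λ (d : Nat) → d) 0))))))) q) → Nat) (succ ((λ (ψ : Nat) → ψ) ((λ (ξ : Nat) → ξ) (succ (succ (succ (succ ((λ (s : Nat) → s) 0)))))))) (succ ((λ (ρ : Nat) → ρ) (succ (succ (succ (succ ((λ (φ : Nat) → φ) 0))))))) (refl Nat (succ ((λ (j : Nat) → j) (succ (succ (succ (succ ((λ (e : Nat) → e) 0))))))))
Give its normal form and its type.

normal form:
  5
the term's type:
  Nat
observation: 4 normal-order steps normalize the term, beginning with a J iota-redex.


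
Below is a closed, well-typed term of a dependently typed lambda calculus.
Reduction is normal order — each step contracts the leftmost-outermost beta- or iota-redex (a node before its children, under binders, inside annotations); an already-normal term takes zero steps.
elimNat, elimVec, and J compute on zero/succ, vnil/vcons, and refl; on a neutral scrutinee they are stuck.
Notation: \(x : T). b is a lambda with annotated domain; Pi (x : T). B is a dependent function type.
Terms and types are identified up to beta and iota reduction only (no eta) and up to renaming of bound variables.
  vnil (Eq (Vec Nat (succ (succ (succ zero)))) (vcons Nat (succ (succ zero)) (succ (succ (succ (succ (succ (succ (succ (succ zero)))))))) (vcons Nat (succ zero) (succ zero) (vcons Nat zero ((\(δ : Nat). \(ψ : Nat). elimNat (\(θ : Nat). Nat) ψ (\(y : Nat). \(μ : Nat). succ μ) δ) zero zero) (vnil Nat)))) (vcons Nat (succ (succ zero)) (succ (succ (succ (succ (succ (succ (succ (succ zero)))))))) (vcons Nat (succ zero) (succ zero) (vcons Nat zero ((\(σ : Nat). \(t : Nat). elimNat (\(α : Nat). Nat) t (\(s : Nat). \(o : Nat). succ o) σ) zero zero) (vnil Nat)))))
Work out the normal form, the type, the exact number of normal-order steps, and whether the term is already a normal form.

resulting normal form:
  vnil (Eq (Vec Nat (succ (succ (succ zero)))) (vcons Nat (succ (succ zero)) (succ (succ (succ (succ (succ (succ (succ (succ zero)))))))) (vcons Nat (succ zero) (succ zero) (vcons Nat zero zero (vnil Nat)))) (vcons Nat (succ (succ zero)) (succ (succ (succ (succ (succ (succ (succ (succ zero)))))))) (vcons Nat (succ zero) (succ zero) (vcons Nat zero zero (vnil Nat)))))
type:
  Vec (Eq (Vec Nat (succ (succ (succ zero)))) (vcons Nat (succ (succ zero)) (succ (succ (succ (succ (succ (succ (succ (succ zero)))))))) (vcons Nat (succ zero) (succ zero) (vcons Nat zero zero (vnil Nat)))) (vcons Nat (succ (succ zero)) (succ (succ (succ (succ (succ (succ (succ (succ zero)))))))) (vcons Nat (succ zero) (succ zero) (vcons Nat zero zero (vnil Nat))))) zero
reduction steps (normal order): 6
already normal: no
first contracted redex: a beta-redex


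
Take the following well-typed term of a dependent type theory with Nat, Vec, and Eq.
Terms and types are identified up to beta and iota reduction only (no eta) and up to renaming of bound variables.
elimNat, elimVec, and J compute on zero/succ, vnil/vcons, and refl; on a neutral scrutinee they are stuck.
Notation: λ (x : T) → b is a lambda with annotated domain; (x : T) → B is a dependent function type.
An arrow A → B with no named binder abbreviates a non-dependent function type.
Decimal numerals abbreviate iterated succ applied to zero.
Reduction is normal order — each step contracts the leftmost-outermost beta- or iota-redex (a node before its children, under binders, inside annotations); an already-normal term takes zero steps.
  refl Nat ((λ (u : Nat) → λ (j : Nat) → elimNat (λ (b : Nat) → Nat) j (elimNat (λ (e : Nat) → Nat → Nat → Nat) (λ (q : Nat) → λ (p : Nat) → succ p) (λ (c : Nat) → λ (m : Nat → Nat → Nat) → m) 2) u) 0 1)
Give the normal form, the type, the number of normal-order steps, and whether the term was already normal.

resulting normal form:
  refl Nat 1
the term's type:
  Eq Nat 1 1
steps to reach normal form (normal order): 3
started in normal form: no
first redex: a beta-redex


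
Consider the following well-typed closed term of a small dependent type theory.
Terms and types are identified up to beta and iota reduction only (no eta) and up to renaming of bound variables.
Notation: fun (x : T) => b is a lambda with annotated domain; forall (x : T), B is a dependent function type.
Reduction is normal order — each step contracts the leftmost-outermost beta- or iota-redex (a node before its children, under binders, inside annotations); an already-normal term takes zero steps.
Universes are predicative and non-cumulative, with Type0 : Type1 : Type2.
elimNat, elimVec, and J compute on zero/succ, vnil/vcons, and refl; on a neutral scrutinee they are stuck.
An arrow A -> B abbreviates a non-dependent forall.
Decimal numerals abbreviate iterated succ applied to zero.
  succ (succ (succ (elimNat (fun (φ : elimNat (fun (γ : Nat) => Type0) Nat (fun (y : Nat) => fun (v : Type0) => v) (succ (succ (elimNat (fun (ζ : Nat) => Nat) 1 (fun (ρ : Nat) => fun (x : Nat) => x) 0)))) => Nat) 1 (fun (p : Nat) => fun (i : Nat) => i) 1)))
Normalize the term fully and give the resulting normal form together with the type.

normal form:
  4
the term's type:
  Nat


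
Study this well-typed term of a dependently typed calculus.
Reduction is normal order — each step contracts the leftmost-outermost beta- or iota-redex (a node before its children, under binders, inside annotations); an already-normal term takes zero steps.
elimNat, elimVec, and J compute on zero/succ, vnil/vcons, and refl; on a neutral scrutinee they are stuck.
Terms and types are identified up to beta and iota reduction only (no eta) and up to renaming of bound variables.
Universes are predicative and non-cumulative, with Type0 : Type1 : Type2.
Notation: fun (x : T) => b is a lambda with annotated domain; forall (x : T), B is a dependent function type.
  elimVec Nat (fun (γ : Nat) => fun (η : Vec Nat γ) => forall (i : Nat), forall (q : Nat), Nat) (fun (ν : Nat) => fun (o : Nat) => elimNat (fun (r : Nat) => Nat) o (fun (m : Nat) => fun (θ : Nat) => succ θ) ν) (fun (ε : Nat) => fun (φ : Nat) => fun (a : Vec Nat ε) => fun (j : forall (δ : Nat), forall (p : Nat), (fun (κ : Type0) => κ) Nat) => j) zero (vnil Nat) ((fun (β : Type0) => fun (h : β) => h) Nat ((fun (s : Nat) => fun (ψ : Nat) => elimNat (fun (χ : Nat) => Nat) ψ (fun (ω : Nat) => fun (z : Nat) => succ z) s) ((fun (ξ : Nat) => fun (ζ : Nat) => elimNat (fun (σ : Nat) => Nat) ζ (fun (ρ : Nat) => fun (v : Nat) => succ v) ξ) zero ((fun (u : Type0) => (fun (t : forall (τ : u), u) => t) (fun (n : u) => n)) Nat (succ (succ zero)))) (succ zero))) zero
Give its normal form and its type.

normal form:
  succ (succ (succ zero))
type:
  Nat


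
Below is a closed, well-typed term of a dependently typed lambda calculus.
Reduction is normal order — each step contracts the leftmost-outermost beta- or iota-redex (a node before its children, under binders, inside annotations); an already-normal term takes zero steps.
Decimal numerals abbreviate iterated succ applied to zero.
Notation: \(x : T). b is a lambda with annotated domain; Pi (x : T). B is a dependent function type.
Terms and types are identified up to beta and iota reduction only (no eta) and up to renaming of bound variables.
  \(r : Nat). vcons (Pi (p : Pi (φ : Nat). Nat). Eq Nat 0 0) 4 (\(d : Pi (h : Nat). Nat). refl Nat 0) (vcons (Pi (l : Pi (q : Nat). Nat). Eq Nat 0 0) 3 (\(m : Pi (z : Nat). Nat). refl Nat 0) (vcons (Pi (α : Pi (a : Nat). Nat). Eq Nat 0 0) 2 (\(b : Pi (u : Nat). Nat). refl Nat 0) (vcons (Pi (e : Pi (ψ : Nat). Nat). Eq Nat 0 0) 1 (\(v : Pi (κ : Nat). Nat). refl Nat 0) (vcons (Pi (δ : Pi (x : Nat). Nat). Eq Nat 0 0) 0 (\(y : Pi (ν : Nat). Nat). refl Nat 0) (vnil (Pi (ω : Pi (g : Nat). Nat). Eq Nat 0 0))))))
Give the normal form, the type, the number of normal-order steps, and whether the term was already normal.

resulting normal form:
  \(r : Nat). vcons (Pi (p : Pi (φ : Nat). Nat). Eq Nat 0 0) 4 (\(d : Pi (h : Nat). Nat). refl Nat 0) (vcons (Pi (l : Pi (q : Nat). Nat). Eq Nat 0 0) 3 (\(m : Pi (z : Nat). Nat). refl Nat 0) (vcons (Pi (α : Pi (a : Nat). Nat). Eq Nat 0 0) 2 (\(b : Pi (u : Nat). Nat). refl Nat 0) (vcons (Pi (e : Pi (ψ : Nat). Nat). Eq Nat 0 0) 1 (\(v : Pi (κ : Nat). Nat). refl Nat 0) (vcons (Pi (δ : Pi (x : Nat). Nat). Eq Nat 0 0) 0 (\(y : Pi (ν : Nat). Nat). refl Nat 0) (vnil (Pi (ω : Pi (g : Nat). Nat). Eq Nat 0 0))))))
type:
  Pi (r : Nat). Vec (Pi (p : Pi (φ : Nat). Nat). Eq Nat 0 0) 5
reduction steps (normal order): 0
term was already normal: yes


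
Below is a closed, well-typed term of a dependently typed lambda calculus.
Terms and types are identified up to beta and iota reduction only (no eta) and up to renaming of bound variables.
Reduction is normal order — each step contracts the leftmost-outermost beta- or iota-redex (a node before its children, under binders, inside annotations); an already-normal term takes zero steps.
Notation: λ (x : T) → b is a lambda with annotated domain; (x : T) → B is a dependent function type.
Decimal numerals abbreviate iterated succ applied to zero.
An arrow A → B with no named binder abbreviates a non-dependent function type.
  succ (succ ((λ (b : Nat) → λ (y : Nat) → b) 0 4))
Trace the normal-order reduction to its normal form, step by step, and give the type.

normal-order reduction:
  succ (succ ((λ (b : Nat) → λ (y : Nat) → b) 0 4))
  ~> succ (succ ((λ (b : Nat) → 0) 4))
  ~> 2
the term's type:
  Nat


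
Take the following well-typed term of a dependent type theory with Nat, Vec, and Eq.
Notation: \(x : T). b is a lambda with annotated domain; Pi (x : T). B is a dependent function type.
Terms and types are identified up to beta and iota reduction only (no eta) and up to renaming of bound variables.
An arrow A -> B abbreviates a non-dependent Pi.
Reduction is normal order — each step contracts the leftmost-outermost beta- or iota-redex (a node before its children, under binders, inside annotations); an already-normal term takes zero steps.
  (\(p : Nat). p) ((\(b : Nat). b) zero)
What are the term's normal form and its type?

normal form:
  zero
type:
  Nat


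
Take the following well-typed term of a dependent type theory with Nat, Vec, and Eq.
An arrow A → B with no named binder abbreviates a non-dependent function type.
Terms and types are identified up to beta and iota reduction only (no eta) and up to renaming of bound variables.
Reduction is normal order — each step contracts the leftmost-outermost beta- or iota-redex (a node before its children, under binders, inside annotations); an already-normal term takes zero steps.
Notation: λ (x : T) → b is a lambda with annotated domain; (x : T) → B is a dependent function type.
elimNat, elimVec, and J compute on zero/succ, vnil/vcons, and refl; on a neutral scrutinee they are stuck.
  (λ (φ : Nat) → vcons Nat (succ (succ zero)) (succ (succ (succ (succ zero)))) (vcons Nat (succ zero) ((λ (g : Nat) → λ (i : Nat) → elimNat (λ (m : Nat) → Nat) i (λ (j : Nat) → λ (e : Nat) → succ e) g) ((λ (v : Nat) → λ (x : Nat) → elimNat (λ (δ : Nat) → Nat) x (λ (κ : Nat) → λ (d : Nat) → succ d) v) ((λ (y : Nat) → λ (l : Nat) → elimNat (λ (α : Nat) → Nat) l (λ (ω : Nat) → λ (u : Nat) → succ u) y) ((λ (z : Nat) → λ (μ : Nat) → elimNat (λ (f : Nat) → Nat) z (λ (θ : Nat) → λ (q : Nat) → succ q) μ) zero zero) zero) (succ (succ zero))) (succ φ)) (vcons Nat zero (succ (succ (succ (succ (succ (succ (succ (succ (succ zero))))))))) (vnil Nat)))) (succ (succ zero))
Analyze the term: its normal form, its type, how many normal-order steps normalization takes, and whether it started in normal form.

reduced normal form:
  vcons Nat (succ (succ zero)) (succ (succ (succ (succ zero)))) (vcons Nat (succ zero) (succ (succ (succ (succ (succ zero))))) (vcons Nat zero (succ (succ (succ (succ (succ (succ (succ (succ (succ zero))))))))) (vnil Nat)))
inferred type:
  Vec Nat (succ (succ (succ zero)))
reduction steps (normal order): 19
started in normal form: no
first contracted redex: a beta-redex


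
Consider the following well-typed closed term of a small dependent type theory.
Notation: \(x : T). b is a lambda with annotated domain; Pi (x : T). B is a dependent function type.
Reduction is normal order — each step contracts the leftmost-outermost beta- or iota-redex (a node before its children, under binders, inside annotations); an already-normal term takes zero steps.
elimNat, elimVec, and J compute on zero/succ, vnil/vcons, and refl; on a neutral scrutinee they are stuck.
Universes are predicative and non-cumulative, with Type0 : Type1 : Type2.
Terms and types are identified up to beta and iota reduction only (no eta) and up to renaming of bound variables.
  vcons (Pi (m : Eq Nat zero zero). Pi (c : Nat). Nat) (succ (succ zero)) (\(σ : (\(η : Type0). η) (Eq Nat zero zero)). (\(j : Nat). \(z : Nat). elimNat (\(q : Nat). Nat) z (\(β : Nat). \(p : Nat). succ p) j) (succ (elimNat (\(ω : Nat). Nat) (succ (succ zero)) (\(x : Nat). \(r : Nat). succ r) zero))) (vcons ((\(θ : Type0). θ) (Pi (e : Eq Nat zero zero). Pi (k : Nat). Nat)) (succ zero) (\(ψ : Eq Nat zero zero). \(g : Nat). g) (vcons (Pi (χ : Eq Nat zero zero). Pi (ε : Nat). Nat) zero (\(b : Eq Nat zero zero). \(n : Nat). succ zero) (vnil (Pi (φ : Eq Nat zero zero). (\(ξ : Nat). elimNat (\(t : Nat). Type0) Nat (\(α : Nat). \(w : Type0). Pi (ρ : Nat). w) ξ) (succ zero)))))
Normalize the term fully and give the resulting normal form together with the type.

normal form:
  vcons (Pi (m : Eq Nat zero zero). Pi (c : Nat). Nat) (succ (succ zero)) (\(σ : Eq Nat zero zero). \(η : Nat). succ (succ (succ η))) (vcons (Pi (j : Eq Nat zero zero). Pi (z : Nat). Nat) (succ zero) (\(q : Eq Nat zero zero). \(β : Nat). β) (vcons (Pi (p : Eq Nat zero zero). Pi (ω : Nat). Nat) zero (\(x : Eq Nat zero zero). \(r : Nat). succ zero) (vnil (Pi (θ : Eq Nat zero zero). Pi (e : Nat). Nat))))
inferred type:
  Vec (Pi (m : Eq Nat zero zero). Pi (c : Nat). Nat) (succ (succ (succ zero)))
observation: contracting a beta-redex first, the term normalizes in 19 steps.


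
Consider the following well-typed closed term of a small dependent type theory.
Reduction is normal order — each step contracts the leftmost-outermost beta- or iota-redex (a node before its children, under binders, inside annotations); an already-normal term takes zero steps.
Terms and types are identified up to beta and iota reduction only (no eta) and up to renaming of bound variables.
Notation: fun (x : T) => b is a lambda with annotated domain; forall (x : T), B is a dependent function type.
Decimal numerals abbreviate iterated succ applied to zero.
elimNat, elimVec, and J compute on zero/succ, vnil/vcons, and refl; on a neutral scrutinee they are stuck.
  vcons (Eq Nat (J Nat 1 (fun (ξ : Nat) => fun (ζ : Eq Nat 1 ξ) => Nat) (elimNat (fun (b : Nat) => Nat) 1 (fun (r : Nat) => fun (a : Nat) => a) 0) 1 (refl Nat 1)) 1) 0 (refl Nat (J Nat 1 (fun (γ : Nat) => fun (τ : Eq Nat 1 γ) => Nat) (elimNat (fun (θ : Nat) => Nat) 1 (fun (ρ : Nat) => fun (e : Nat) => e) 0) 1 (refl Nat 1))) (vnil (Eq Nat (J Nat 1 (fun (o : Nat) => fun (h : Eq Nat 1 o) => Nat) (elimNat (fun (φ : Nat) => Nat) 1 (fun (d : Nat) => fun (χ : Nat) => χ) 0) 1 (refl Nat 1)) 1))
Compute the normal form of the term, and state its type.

reduced normal form:
  vcons (Eq Nat 1 1) 0 (refl Nat 1) (vnil (Eq Nat 1 1))
the term's type:
  Vec (Eq Nat 1 1) 1


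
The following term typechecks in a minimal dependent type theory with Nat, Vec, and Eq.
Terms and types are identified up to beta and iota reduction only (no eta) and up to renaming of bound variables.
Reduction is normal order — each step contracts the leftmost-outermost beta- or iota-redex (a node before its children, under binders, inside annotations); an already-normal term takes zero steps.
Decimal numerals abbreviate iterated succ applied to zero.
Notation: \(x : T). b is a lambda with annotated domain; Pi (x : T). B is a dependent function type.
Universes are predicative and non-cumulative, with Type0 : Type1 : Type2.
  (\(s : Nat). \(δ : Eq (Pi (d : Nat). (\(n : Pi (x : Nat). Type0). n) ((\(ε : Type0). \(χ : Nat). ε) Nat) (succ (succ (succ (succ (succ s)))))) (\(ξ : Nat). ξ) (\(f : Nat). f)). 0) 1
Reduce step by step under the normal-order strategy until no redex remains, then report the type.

reduction (normal order):
  (\(s : Nat). \(δ : Eq (Pi (d : Nat). (\(n : Pi (x : Nat). Type0). n) ((\(ε : Type0). \(χ : Nat). ε) Nat) (succ (succ (succ (succ (succ s)))))) (\(ξ : Nat). ξ) (\(f : Nat). f)). 0) 1
  ~> \(s : Eq (Pi (δ : Nat). (\(d : Pi (n : Nat). Type0). d) ((\(x : Type0). \(ε : Nat). x) Nat) 6) (\(χ : Nat). χ) (\(ξ : Nat). ξ)). 0
  ~> \(s : Eq (Pi (δ : Nat). (\(d : Type0). \(n : Nat). d) Nat 6) (\(x : Nat). x) (\(ε : Nat). ε)). 0
  ~> \(s : Eq (Pi (δ : Nat). (\(d : Nat). Nat) 6) (\(n : Nat). n) (\(x : Nat). x)). 0
  ~> \(s : Eq (Pi (δ : Nat). Nat) (\(d : Nat). d) (\(n : Nat). n)). 0
type:
  Pi (s : Eq (Pi (δ : Nat). Nat) (\(d : Nat). d) (\(n : Nat). n)). Nat


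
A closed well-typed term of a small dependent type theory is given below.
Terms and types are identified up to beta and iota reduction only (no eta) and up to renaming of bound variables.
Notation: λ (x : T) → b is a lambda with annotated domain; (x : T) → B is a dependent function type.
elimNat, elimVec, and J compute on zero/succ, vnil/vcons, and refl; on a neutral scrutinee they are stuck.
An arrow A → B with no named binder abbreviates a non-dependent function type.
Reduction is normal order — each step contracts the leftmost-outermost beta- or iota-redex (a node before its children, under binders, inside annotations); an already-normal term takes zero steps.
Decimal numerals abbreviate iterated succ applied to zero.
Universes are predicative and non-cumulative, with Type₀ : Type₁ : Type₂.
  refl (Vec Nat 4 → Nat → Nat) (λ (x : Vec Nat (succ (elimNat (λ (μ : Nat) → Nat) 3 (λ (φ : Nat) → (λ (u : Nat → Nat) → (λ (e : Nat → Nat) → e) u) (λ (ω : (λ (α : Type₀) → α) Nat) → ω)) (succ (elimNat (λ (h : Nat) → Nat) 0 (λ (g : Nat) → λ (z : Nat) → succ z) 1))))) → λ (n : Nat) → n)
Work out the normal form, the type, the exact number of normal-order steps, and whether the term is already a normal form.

resulting normal form:
  refl (Vec Nat 4 → Nat → Nat) (λ (x : Vec Nat 4) → λ (μ : Nat) → μ)
the term's type:
  Eq (Vec Nat 4 → Nat → Nat) (λ (x : Vec Nat 4) → λ (μ : Nat) → μ) (λ (φ : Vec Nat 4) → λ (u : Nat) → u)
reduction steps (normal order): 16
started in normal form: no
first contracted redex: an elimNat iota-redex


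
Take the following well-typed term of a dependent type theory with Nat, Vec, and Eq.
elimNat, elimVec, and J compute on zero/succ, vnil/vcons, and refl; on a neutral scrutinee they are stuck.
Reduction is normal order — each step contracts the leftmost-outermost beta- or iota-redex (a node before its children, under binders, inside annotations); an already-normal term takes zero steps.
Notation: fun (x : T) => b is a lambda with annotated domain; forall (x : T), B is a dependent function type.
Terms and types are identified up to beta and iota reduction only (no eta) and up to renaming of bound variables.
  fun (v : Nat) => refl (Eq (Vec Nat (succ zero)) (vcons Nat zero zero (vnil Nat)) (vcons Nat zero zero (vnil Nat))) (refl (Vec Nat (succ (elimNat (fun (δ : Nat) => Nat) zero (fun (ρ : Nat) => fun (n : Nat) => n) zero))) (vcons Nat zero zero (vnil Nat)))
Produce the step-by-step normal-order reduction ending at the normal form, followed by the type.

normal-order reduction sequence:
  fun (v : Nat) => refl (Eq (Vec Nat (succ zero)) (vcons Nat zero zero (vnil Nat)) (vcons Nat zero zero (vnil Nat))) (refl (Vec Nat (succ (elimNat (fun (δ : Nat) => Nat) zero (fun (ρ : Nat) => fun (n : Nat) => n) zero))) (vcons Nat zero zero (vnil Nat)))
  ~> fun (v : Nat) => refl (Eq (Vec Nat (succ zero)) (vcons Nat zero zero (vnil Nat)) (vcons Nat zero zero (vnil Nat))) (refl (Vec Nat (succ zero)) (vcons Nat zero zero (vnil Nat)))
type:
  forall (v : Nat), Eq (Eq (Vec Nat (succ zero)) (vcons Nat zero zero (vnil Nat)) (vcons Nat zero zero (vnil Nat))) (refl (Vec Nat (succ zero)) (vcons Nat zero zero (vnil Nat))) (refl (Vec Nat (succ zero)) (vcons Nat zero zero (vnil Nat)))


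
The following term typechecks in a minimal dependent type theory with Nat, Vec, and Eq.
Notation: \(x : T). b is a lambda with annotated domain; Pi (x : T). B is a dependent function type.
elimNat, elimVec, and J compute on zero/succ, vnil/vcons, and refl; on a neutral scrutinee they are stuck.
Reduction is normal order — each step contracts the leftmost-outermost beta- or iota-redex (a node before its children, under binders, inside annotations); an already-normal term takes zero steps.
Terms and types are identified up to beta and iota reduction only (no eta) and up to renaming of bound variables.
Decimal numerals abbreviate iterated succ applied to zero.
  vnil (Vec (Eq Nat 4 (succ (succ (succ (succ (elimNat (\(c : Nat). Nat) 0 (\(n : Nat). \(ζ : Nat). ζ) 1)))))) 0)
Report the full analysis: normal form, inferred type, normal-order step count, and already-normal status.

normal form:
  vnil (Vec (Eq Nat 4 4) 0)
type:
  Vec (Vec (Eq Nat 4 4) 0) 0
steps to reach normal form (normal order): 4
already normal: no
first redex: an elimNat iota-redex


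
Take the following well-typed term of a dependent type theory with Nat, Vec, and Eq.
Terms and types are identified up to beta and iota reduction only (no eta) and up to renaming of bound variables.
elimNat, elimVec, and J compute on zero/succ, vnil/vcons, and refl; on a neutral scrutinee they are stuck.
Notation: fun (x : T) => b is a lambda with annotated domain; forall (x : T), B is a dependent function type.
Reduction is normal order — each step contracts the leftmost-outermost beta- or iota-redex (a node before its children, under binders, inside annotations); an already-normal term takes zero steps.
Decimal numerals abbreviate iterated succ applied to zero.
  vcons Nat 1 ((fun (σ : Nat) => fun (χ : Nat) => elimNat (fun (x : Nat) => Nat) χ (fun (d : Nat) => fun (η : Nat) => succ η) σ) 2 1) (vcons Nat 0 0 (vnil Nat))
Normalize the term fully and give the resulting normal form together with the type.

normal form:
  vcons Nat 1 3 (vcons Nat 0 0 (vnil Nat))
inferred type:
  Vec Nat 2


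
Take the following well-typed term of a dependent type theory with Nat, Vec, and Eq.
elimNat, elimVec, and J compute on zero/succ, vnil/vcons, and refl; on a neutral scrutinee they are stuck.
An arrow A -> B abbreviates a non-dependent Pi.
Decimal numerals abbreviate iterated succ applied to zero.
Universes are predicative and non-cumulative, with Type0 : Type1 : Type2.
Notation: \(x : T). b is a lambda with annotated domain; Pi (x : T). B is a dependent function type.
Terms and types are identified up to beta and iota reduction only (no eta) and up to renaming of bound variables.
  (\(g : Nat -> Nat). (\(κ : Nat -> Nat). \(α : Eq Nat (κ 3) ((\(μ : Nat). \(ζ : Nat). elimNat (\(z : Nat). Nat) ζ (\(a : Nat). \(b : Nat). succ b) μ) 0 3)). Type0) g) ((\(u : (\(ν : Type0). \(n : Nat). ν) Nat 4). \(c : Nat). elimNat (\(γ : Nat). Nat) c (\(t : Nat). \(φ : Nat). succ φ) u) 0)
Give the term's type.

the term's type:
  Eq Nat 3 3 -> Type1


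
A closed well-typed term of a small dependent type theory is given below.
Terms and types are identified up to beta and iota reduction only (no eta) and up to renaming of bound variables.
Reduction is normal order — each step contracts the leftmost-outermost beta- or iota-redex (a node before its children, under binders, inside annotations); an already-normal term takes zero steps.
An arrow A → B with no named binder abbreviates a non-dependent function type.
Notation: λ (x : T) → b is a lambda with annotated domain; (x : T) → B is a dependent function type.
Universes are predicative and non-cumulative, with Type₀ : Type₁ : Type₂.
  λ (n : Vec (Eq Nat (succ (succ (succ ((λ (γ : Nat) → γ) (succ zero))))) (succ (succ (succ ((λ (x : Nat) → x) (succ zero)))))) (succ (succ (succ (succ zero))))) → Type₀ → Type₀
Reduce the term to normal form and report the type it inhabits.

normal form:
  λ (n : Vec (Eq Nat (succ (succ (succ (succ zero)))) (succ (succ (succ (succ zero))))) (succ (succ (succ (succ zero))))) → Type₀ → Type₀
type:
  Vec (Eq Nat (succ (succ (succ (succ zero)))) (succ (succ (succ (succ zero))))) (succ (succ (succ (succ zero)))) → Type₁
observation: 2 normal-order steps normalize the term, beginning with a beta-redex.


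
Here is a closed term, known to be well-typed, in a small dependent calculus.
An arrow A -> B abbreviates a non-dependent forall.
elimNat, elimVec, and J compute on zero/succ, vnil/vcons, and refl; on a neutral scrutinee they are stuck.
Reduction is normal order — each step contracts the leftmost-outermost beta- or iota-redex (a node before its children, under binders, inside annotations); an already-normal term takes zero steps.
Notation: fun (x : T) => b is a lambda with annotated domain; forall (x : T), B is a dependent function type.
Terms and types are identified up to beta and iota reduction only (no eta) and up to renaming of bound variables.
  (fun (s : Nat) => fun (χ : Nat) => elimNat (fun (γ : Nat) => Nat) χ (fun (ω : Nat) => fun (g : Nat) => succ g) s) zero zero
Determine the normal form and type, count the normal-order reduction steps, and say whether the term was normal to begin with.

normal form:
  zero
the term's type:
  Nat
normal-order step count: 3
term was already normal: no
first contracted redex: a beta-redex


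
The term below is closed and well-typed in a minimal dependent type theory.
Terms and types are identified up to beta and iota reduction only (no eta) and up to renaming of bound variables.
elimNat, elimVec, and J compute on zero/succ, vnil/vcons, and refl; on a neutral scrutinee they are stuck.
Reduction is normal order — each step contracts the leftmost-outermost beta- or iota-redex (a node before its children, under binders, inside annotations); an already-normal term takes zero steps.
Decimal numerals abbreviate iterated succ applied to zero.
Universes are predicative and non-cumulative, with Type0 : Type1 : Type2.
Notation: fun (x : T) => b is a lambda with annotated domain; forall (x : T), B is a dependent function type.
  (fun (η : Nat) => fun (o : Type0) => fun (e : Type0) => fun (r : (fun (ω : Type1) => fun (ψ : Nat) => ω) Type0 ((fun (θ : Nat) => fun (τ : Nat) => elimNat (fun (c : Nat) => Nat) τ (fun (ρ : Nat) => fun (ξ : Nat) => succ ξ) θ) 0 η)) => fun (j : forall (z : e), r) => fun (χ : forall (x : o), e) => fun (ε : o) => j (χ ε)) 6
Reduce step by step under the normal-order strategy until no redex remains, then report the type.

reduction (normal order):
  (fun (η : Nat) => fun (o : Type0) => fun (e : Type0) => fun (r : (fun (ω : Type1) => fun (ψ : Nat) => ω) Type0 ((fun (θ : Nat) => fun (τ : Nat) => elimNat (fun (c : Nat) => Nat) τ (fun (ρ : Nat) => fun (ξ : Nat) => succ ξ) θ) 0 η)) => fun (j : forall (z : e), r) => fun (χ : forall (x : o), e) => fun (ε : o) => j (χ ε)) 6
  ~> fun (η : Type0) => fun (o : Type0) => fun (e : (fun (r : Type1) => fun (ω : Nat) => r) Type0 ((fun (ψ : Nat) => fun (θ : Nat) => elimNat (fun (τ : Nat) => Nat) θ (fun (c : Nat) => fun (ρ : Nat) => succ ρ) ψ) 0 6)) => fun (ξ : forall (j : o), e) => fun (z : forall (χ : η), o) => fun (x : η) => ξ (z x)
  ~> fun (η : Type0) => fun (o : Type0) => fun (e : (fun (r : Nat) => Type0) ((fun (ω : Nat) => fun (ψ : Nat) => elimNat (fun (θ : Nat) => Nat) ψ (fun (τ : Nat) => fun (c : Nat) => succ c) ω) 0 6)) => fun (ρ : forall (ξ : o), e) => fun (j : forall (z : η), o) => fun (χ : η) => ρ (j χ)
  ~> fun (η : Type0) => fun (o : Type0) => fun (e : Type0) => fun (r : forall (ω : o), e) => fun (ψ : forall (θ : η), o) => fun (τ : η) => r (ψ τ)
inferred type:
  forall (η : Type0), forall (o : Type0), forall (e : Type0), forall (r : forall (ω : o), e), forall (ψ : forall (θ : η), o), forall (τ : η), e


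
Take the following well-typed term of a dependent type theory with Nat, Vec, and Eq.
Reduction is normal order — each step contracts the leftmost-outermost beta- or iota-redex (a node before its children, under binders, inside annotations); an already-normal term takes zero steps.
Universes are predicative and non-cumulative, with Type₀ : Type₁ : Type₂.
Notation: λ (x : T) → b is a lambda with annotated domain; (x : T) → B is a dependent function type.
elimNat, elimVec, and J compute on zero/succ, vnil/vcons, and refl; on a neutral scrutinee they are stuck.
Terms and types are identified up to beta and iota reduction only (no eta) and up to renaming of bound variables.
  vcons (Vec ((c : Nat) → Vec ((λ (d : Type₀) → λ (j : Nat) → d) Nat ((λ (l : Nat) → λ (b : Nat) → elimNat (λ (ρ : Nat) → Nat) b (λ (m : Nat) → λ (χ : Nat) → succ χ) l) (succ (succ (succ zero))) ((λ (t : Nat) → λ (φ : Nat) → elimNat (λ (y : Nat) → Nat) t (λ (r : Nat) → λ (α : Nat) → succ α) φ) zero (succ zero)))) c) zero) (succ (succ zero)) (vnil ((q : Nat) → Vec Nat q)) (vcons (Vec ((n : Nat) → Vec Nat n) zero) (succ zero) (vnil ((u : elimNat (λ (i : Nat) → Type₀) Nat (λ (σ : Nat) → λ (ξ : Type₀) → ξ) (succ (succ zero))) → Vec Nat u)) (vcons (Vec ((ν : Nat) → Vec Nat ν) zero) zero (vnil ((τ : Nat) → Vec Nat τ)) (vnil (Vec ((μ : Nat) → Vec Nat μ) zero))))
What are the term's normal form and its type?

reduced normal form:
  vcons (Vec ((c : Nat) → Vec Nat c) zero) (succ (succ zero)) (vnil ((d : Nat) → Vec Nat d)) (vcons (Vec ((j : Nat) → Vec Nat j) zero) (succ zero) (vnil ((l : Nat) → Vec Nat l)) (vcons (Vec ((b : Nat) → Vec Nat b) zero) zero (vnil ((ρ : Nat) → Vec Nat ρ)) (vnil (Vec ((m : Nat) → Vec Nat m) zero))))
inferred type:
  Vec (Vec ((c : Nat) → Vec Nat c) zero) (succ (succ (succ zero)))
observation: contracting a beta-redex first, the term normalizes in 9 steps.
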